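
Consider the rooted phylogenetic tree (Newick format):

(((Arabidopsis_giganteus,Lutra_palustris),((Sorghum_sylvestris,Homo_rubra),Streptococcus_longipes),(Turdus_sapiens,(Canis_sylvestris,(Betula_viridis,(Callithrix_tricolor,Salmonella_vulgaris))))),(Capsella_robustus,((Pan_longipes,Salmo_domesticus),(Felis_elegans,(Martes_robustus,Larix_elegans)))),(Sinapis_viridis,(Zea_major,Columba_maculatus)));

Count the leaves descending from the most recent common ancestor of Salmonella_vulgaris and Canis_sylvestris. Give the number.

4

The MRCA of Salmonella_vulgaris and Canis_sylvestris is the node subtending (Canis_sylvestris,(Betula_viridis,(Callithrix_tricolor,Salmonella_vulgaris))).
That clade contains 4 terminal taxa: Betula_viridis, Callithrix_tricolor, Canis_sylvestris, Salmonella_vulgaris.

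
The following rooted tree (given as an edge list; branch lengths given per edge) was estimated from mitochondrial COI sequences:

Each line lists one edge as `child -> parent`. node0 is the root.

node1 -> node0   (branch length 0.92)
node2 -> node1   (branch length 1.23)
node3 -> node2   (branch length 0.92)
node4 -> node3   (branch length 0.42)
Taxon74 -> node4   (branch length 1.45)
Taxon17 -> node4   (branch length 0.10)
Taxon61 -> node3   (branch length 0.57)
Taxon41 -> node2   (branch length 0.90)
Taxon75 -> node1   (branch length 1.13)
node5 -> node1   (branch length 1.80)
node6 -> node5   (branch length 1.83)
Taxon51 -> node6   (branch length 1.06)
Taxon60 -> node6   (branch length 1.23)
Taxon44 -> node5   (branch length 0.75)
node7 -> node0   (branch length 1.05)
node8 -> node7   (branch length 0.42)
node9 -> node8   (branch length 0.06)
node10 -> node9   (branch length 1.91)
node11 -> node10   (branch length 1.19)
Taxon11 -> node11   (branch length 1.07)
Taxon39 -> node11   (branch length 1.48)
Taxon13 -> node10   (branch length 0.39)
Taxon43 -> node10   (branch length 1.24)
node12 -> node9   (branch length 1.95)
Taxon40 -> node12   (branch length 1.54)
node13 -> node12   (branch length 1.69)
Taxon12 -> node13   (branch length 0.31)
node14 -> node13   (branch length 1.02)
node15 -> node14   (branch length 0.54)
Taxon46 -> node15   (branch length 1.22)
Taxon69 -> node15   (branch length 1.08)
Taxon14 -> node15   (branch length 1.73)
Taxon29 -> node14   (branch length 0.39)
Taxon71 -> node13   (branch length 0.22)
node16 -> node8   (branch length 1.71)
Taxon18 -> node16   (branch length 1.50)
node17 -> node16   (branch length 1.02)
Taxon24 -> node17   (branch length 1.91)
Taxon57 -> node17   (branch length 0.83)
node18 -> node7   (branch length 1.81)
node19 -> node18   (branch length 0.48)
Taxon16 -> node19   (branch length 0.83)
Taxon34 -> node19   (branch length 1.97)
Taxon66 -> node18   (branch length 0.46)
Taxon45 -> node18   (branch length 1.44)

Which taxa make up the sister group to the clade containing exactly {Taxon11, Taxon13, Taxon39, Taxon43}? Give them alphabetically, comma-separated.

Taxon12, Taxon14, Taxon29, Taxon40, Taxon46, Taxon69, Taxon71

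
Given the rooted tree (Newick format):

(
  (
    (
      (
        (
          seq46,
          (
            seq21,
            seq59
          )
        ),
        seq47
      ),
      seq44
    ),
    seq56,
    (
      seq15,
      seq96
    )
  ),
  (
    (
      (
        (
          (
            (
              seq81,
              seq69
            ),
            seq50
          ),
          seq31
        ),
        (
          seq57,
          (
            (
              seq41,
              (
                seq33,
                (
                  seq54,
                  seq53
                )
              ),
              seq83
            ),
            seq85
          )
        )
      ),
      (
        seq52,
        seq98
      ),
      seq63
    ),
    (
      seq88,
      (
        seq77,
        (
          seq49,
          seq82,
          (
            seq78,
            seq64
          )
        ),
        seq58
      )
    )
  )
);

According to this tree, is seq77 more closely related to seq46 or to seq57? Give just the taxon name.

The MRCA of seq77 and seq57 subtends ((((((seq81,seq69),seq50),seq31),(seq57,((seq41,(seq33,(seq54,seq53)),seq83),seq85))),(seq52,seq98),seq63),(seq88,(seq77,(seq49,seq82,(seq78,seq64)),seq58))) (21 taxa).
The MRCA of seq77 and seq46 is the root, subtending the entire tree (29 taxa).
The first is nested inside the second, so seq77 shares a more recent common ancestor with seq57.

seq57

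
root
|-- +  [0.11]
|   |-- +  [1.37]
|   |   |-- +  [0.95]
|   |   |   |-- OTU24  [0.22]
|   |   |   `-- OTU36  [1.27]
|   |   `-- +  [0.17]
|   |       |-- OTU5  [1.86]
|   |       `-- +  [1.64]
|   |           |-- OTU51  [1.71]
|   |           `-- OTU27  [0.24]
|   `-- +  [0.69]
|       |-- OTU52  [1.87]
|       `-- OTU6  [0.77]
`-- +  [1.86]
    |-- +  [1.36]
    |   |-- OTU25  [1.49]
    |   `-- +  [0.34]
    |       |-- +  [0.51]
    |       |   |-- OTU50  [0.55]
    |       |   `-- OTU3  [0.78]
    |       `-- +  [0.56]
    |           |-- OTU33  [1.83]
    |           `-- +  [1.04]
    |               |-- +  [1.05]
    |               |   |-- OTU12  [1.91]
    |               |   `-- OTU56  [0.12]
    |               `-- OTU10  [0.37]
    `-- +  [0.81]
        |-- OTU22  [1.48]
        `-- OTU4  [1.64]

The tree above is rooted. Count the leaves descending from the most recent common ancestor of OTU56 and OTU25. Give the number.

7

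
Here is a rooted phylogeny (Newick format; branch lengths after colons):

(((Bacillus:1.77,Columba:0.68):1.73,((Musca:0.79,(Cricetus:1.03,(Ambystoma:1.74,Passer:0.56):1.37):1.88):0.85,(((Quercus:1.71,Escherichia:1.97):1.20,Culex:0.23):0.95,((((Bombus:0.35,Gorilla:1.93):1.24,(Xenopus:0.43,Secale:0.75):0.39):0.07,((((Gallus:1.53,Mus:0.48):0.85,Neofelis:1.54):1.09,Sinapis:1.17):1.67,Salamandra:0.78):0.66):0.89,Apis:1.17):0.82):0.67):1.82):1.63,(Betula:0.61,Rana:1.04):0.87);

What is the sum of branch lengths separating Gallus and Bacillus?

The path runs Gallus → … → MRCA → … → Bacillus; the MRCA is the node subtending ((Bacillus,Columba),((Musca,(Cricetus,(Ambystoma,Passer))),(((Quercus,Escherichia),Culex),((((Bombus,Gorilla),(Xenopus,Secale)),((((Gallus,Mus),Neofelis),Sinapis),Salamandra)),Apis)))).
Branch lengths along that path: 1.53 + 0.85 + 1.09 + 1.67 + 0.66 + 0.89 + 0.82 + 0.67 + 1.82 + 1.73 + 1.77 = 13.50.

13.50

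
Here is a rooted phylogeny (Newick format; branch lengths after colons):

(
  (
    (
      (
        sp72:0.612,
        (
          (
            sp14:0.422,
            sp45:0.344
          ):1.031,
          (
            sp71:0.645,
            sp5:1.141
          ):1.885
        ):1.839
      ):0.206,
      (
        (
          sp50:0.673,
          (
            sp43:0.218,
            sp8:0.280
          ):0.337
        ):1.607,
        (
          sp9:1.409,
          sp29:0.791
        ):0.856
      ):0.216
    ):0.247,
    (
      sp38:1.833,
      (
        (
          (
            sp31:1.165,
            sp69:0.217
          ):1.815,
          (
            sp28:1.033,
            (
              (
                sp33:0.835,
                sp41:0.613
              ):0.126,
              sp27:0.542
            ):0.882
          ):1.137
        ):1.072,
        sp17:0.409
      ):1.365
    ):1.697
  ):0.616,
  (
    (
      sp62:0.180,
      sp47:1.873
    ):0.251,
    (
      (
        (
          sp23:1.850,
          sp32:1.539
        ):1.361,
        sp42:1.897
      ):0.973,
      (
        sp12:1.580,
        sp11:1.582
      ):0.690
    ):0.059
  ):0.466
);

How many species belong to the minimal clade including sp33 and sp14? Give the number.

18

The MRCA of sp33 and sp14 is the node subtending (((sp72,((sp14,sp45),(sp71,sp5))),((sp50,(sp43,sp8)),(sp9,sp29))),(sp38,(((sp31,sp69),(sp28,((sp33,sp41),sp27))),sp17))).
That clade contains 18 terminal taxa: sp14, sp17, sp27, sp28, sp29, sp31, sp33, sp38, sp41, sp43, sp45, sp5, sp50, sp69, sp71, sp72, sp8, sp9.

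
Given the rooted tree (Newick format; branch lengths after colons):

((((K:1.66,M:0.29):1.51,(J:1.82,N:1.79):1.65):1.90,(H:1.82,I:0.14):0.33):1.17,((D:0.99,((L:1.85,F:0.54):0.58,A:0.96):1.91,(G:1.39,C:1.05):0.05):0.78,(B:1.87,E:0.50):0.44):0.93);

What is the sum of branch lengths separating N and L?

12.56

The path runs N → … → MRCA → … → L; the MRCA is the root of the tree.
Branch lengths along that path: 1.79 + 1.65 + 1.90 + 1.17 + 0.93 + 0.78 + 1.91 + 0.58 + 1.85 = 12.56.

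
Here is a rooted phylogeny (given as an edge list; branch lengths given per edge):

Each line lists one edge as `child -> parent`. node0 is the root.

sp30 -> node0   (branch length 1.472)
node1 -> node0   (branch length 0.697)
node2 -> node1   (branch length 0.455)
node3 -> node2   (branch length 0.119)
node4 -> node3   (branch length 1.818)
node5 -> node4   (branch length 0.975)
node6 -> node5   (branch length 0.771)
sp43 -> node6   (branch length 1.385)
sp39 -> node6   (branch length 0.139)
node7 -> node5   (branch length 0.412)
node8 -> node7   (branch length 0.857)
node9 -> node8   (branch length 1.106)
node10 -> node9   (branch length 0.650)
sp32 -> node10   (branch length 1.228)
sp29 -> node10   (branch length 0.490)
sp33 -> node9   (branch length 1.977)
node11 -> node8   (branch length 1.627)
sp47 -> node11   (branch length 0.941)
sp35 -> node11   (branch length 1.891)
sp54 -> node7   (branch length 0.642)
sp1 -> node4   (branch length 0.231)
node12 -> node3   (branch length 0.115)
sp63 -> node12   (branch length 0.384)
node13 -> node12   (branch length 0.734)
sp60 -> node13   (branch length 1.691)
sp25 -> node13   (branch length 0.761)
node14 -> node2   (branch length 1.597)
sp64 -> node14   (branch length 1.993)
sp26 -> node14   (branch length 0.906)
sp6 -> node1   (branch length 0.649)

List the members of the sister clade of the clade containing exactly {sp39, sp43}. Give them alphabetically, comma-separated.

sp29, sp32, sp33, sp35, sp47, sp54

The clade containing exactly {sp39, sp43} attaches to the tree at the node subtending ((sp43,sp39),((((sp32,sp29),sp33),(sp47,sp35)),sp54)).
The other lineage descending from that same node — the sister group — is ((((sp32,sp29),sp33),(sp47,sp35)),sp54); its 6 tips in alphabetical order are the answer.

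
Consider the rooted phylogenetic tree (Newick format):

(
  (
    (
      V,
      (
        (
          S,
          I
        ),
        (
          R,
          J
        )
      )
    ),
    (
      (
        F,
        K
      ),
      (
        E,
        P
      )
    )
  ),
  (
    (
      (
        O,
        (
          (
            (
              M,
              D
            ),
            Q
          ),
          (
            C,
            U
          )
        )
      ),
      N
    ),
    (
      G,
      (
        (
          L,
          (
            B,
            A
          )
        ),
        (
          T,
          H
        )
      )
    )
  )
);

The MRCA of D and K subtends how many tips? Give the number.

The MRCA of D and K is the root, so the clade is the entire tree.
That clade contains 22 terminal taxa: A, B, C, D, E, F, G, H, I, J, K, L, M, N, O, P, Q, R, S, T, U, V.

22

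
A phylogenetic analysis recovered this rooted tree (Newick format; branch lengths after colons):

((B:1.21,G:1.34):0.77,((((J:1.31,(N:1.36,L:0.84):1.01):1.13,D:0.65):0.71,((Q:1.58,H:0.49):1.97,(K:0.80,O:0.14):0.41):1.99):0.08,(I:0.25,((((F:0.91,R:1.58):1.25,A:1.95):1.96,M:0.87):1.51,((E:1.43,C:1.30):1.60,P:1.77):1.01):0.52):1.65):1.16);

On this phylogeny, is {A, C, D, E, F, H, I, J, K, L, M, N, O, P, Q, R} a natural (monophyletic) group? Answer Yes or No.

Yes

The most recent common ancestor of these taxa subtends ((((J,(N,L)),D),((Q,H),(K,O))),(I,((((F,R),A),M),((E,C),P)))).
That clade has exactly 16 tips — every listed taxon and nothing else — so the group is monophyletic.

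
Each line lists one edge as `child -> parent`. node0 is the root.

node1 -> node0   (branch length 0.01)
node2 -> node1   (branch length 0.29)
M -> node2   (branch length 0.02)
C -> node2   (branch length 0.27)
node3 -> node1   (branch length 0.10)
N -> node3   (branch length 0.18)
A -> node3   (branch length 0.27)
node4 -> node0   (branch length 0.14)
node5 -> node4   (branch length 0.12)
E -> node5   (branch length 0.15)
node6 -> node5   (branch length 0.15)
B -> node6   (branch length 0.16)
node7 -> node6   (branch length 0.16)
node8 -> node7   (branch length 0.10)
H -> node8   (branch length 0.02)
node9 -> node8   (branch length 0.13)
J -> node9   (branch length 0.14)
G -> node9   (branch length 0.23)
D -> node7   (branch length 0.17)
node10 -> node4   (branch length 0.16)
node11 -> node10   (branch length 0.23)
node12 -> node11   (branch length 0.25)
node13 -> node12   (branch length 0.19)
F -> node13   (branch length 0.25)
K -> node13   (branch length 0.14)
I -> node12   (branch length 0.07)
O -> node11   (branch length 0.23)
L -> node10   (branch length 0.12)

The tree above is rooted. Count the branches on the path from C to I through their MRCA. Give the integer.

8

The MRCA of C and I is the root of the tree.
From C up to that node: 3 branches. From I up to the same node: 5 branches. Total: 3 + 5 = 8.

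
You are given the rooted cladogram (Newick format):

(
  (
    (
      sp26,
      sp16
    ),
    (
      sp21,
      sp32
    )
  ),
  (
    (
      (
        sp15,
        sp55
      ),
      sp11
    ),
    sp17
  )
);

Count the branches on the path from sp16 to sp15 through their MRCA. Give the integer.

7

The MRCA of sp16 and sp15 is the root of the tree.
From sp16 up to that node: 3 branches. From sp15 up to the same node: 4 branches. Total: 3 + 4 = 7.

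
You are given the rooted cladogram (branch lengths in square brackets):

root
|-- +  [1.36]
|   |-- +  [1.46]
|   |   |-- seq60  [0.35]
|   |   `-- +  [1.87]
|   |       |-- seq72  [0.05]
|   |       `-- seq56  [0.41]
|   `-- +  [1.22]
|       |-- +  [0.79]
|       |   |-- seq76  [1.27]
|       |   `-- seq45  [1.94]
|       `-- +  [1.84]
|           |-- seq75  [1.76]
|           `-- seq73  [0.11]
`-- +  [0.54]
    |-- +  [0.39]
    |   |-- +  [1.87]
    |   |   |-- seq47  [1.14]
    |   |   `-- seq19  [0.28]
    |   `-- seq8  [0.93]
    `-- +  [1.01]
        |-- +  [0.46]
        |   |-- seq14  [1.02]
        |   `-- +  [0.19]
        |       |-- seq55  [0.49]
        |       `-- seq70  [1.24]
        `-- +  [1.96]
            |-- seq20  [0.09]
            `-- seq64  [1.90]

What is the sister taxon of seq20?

seq20 attaches to the tree at the node subtending (seq20,seq64).
The other lineage descending from that same node — the sister group — is the single tip seq64.

seq64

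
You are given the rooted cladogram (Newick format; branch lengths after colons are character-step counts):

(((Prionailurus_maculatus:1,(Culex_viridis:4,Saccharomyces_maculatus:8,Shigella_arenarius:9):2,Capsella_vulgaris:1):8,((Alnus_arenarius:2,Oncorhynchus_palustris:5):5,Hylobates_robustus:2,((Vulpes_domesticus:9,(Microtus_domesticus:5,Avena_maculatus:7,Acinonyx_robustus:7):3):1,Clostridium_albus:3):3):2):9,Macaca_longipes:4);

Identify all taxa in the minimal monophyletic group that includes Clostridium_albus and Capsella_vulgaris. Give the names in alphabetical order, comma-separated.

Tracing Clostridium_albus: it sits inside ((Vulpes_domesticus,(Microtus_domesticus,Avena_maculatus,Acinonyx_robustus)),Clostridium_albus).
Tracing Capsella_vulgaris: it sits inside (Prionailurus_maculatus,(Culex_viridis,Saccharomyces_maculatus,Shigella_arenarius),Capsella_vulgaris).
The smallest clade enclosing both is ((Prionailurus_maculatus,(Culex_viridis,Saccharomyces_maculatus,Shigella_arenarius),Capsella_vulgaris),((Alnus_arenarius,Oncorhynchus_palustris),Hylobates_robustus,((Vulpes_domesticus,(Microtus_domesticus,Avena_maculatus,Acinonyx_robustus)),Clostridium_albus))); the answer is its 13 terminal taxa in alphabetical order.

Acinonyx_robustus, Alnus_arenarius, Avena_maculatus, Capsella_vulgaris, Clostridium_albus, Culex_viridis, Hylobates_robustus, Microtus_domesticus, Oncorhynchus_palustris, Prionailurus_maculatus, Saccharomyces_maculatus, Shigella_arenarius, Vulpes_domesticus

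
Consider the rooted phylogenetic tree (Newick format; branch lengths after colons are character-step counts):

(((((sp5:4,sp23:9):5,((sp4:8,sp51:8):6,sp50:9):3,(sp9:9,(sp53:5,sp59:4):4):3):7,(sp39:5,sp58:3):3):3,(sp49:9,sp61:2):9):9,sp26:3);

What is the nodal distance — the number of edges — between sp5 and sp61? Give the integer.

6

The MRCA of sp5 and sp61 is the node subtending ((((sp5,sp23),((sp4,sp51),sp50),(sp9,(sp53,sp59))),(sp39,sp58)),(sp49,sp61)).
From sp5 up to that node: 4 branches. From sp61 up to the same node: 2 branches. Total: 4 + 2 = 6.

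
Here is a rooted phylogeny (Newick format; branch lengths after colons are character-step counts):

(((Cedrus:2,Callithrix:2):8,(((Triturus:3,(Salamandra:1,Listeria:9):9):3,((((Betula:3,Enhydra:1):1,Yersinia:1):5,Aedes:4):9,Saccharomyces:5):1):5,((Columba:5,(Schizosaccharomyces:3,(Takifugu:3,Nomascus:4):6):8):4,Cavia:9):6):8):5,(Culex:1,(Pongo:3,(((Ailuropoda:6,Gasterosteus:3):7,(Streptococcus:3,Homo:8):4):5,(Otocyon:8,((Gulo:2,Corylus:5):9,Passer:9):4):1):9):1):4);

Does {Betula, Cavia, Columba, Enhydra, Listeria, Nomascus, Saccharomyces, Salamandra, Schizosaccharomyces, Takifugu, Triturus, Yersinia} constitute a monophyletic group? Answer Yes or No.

The MRCA of the listed taxa subtends (((Triturus,(Salamandra,Listeria)),((((Betula,Enhydra),Yersinia),Aedes),Saccharomyces)),((Columba,(Schizosaccharomyces,(Takifugu,Nomascus))),Cavia)).
That clade also contains Aedes, which is not in the proposed group, so the group is not monophyletic.

No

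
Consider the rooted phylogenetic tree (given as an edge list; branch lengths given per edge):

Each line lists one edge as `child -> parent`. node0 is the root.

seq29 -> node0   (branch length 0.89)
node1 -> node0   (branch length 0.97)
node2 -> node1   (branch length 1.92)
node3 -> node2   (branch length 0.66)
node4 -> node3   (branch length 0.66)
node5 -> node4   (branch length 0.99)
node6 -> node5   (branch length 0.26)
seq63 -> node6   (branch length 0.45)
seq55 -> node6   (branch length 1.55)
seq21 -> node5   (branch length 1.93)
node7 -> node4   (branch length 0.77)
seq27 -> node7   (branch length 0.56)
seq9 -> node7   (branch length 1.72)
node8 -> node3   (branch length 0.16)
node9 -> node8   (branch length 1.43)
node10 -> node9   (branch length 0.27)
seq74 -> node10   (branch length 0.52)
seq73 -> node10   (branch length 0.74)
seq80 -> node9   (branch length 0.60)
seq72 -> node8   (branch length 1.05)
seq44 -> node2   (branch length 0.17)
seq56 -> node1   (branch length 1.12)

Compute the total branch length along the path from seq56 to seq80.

5.89

The path runs seq56 → … → MRCA → … → seq80; the MRCA is the node subtending ((((((seq63,seq55),seq21),(seq27,seq9)),(((seq74,seq73),seq80),seq72)),seq44),seq56).
Branch lengths along that path: 1.12 + 1.92 + 0.66 + 0.16 + 1.43 + 0.60 = 5.89.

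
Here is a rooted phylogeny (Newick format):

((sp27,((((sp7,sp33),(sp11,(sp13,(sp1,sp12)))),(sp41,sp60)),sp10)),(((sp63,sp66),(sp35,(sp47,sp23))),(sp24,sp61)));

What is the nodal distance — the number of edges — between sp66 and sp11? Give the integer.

10

The MRCA of sp66 and sp11 is the root of the tree.
From sp66 up to that node: 4 branches. From sp11 up to the same node: 6 branches. Total: 4 + 6 = 10.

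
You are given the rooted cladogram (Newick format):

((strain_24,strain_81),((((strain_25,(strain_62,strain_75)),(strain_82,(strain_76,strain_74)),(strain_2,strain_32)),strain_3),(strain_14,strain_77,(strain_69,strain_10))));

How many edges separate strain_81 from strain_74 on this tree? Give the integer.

8

The MRCA of strain_81 and strain_74 is the root of the tree.
From strain_81 up to that node: 2 branches. From strain_74 up to the same node: 6 branches. Total: 2 + 6 = 8.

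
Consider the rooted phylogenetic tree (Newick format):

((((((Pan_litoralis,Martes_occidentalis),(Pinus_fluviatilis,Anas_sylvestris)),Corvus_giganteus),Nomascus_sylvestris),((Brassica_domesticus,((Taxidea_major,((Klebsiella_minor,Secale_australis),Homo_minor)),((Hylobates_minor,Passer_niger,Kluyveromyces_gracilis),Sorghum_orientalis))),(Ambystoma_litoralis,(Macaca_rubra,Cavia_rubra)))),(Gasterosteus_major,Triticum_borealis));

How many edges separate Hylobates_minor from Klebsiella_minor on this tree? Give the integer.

The MRCA of Hylobates_minor and Klebsiella_minor is the node subtending ((Taxidea_major,((Klebsiella_minor,Secale_australis),Homo_minor)),((Hylobates_minor,Passer_niger,Kluyveromyces_gracilis),Sorghum_orientalis)).
From Hylobates_minor up to that node: 3 branches. From Klebsiella_minor up to the same node: 4 branches. Total: 3 + 4 = 7.

7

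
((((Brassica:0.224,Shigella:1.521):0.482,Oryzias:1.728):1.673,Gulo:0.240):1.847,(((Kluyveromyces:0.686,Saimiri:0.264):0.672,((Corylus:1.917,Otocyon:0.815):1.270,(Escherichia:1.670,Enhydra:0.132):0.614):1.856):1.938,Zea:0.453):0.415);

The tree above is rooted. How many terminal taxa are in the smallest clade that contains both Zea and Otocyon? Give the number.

The MRCA of Zea and Otocyon is the node subtending (((Kluyveromyces,Saimiri),((Corylus,Otocyon),(Escherichia,Enhydra))),Zea).
That clade contains 7 terminal taxa: Corylus, Enhydra, Escherichia, Kluyveromyces, Otocyon, Saimiri, Zea.

7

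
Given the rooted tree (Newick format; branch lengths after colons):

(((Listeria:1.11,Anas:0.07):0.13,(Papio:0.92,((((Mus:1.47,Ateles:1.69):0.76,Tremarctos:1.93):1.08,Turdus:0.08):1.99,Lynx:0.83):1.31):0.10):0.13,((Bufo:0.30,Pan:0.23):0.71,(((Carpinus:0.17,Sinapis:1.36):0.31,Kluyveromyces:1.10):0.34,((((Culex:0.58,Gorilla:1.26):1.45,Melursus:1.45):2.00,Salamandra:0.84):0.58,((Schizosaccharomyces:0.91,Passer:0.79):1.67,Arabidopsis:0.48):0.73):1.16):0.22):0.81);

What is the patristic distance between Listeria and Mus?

The path runs Listeria → … → MRCA → … → Mus; the MRCA is the node subtending ((Listeria,Anas),(Papio,((((Mus,Ateles),Tremarctos),Turdus),Lynx))).
Branch lengths along that path: 1.11 + 0.13 + 0.10 + 1.31 + 1.99 + 1.08 + 0.76 + 1.47 = 7.95.

7.95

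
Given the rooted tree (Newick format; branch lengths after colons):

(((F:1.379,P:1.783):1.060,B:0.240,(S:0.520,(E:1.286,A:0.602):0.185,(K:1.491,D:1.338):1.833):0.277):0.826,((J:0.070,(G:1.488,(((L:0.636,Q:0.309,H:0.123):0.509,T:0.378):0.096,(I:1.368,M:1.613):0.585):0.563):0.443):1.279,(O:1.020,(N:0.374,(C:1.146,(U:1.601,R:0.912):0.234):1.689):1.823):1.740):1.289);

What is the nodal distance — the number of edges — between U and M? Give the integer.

The MRCA of U and M is the node subtending ((J,(G,(((L,Q,H),T),(I,M)))),(O,(N,(C,(U,R))))).
From U up to that node: 5 branches. From M up to the same node: 5 branches. Total: 5 + 5 = 10.

10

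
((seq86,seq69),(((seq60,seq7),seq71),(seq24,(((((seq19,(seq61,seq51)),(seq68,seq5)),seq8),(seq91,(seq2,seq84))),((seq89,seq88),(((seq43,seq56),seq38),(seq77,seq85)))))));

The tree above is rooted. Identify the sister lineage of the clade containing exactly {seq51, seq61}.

seq19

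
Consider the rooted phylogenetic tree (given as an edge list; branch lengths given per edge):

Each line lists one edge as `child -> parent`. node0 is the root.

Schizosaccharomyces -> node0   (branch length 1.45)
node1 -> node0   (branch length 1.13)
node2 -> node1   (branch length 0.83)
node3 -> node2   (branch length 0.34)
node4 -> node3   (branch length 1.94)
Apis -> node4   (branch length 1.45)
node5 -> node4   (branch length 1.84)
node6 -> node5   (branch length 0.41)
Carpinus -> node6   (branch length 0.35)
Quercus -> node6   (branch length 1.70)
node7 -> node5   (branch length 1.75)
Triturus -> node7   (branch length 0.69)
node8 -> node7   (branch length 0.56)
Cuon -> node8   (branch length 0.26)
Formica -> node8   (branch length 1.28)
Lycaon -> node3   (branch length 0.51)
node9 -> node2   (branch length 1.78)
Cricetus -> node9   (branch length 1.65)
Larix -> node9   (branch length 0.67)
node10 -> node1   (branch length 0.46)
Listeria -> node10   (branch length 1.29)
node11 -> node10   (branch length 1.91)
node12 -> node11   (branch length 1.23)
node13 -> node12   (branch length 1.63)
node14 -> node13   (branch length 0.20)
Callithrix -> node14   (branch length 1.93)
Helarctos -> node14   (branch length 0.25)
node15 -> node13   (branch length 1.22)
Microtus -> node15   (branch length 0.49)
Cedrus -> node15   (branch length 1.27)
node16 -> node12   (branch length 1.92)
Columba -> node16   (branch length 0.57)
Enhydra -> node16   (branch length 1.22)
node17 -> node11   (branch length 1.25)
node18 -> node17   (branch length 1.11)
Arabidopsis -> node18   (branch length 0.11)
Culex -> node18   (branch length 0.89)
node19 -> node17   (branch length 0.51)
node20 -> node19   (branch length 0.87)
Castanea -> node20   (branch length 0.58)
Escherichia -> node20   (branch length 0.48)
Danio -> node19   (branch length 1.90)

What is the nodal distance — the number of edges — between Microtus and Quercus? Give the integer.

The MRCA of Microtus and Quercus is the node subtending ((((Apis,((Carpinus,Quercus),(Triturus,(Cuon,Formica)))),Lycaon),(Cricetus,Larix)),(Listeria,((((Callithrix,Helarctos),(Microtus,Cedrus)),(Columba,Enhydra)),((Arabidopsis,Culex),((Castanea,Escherichia),Danio))))).
From Microtus up to that node: 6 branches. From Quercus up to the same node: 6 branches. Total: 6 + 6 = 12.

12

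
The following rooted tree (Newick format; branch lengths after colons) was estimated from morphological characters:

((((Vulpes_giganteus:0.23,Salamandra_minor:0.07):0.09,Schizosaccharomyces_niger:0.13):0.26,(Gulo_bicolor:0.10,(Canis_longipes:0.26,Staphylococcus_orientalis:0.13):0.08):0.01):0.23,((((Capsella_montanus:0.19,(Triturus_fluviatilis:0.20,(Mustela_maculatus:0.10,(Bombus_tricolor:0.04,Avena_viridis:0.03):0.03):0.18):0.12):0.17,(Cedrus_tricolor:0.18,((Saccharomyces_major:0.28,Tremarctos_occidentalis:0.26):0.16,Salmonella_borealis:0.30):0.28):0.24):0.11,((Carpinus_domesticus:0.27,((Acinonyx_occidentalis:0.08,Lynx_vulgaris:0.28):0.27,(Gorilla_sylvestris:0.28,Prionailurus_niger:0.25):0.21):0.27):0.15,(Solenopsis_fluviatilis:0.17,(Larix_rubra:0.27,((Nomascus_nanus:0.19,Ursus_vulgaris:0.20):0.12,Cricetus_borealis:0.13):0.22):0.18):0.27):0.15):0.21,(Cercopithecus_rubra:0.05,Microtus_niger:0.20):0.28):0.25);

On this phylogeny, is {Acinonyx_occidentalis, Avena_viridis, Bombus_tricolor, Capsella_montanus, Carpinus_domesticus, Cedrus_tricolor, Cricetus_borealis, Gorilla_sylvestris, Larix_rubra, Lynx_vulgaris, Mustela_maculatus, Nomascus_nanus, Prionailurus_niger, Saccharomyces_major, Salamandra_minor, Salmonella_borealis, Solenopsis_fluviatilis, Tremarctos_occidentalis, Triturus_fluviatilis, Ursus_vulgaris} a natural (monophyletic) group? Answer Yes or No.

No

The MRCA of the listed taxa is the root, so the smallest clade containing them is the whole tree.
That clade also contains Canis_longipes, Cercopithecus_rubra, Gulo_bicolor, Microtus_niger, Schizosaccharomyces_niger, Staphylococcus_orientalis, Vulpes_giganteus, which are not in the proposed group, so the group is not monophyletic.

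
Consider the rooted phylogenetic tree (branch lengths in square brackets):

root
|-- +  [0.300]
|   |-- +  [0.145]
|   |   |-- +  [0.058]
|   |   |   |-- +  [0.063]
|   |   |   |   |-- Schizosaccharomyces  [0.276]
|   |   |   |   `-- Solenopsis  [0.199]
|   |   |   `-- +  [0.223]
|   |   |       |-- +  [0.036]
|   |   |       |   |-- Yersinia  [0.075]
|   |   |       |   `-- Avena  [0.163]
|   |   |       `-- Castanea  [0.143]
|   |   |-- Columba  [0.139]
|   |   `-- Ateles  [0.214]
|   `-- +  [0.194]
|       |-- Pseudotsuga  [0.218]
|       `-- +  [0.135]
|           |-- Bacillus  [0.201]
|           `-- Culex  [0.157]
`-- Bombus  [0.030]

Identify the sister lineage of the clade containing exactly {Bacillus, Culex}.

Pseudotsuga

The clade containing exactly {Bacillus, Culex} attaches to the tree at the node subtending (Pseudotsuga,(Bacillus,Culex)).
The other lineage descending from that same node — the sister group — is the single tip Pseudotsuga.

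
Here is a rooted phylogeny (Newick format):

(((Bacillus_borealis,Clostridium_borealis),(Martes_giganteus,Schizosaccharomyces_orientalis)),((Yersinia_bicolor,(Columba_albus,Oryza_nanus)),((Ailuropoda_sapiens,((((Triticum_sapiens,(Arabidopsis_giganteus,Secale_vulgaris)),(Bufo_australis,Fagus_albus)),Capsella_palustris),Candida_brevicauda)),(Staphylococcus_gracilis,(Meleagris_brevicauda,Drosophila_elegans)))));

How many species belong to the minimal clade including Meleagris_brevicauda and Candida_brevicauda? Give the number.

11

The MRCA of Meleagris_brevicauda and Candida_brevicauda is the node subtending ((Ailuropoda_sapiens,((((Triticum_sapiens,(Arabidopsis_giganteus,Secale_vulgaris)),(Bufo_australis,Fagus_albus)),Capsella_palustris),Candida_brevicauda)),(Staphylococcus_gracilis,(Meleagris_brevicauda,Drosophila_elegans))).
That clade contains 11 terminal taxa: Ailuropoda_sapiens, Arabidopsis_giganteus, Bufo_australis, Candida_brevicauda, Capsella_palustris, Drosophila_elegans, Fagus_albus, Meleagris_brevicauda, Secale_vulgaris, Staphylococcus_gracilis, Triticum_sapiens.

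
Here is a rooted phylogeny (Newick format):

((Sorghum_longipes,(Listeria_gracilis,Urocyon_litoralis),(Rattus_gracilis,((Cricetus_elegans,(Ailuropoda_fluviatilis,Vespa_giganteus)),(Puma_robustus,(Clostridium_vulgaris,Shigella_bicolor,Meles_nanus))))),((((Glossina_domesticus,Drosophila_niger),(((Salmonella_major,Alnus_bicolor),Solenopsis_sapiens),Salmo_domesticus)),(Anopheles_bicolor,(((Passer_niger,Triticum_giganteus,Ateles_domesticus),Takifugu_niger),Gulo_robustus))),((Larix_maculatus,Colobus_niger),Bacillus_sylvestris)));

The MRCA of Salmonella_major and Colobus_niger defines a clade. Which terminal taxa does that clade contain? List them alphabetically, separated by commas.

Alnus_bicolor, Anopheles_bicolor, Ateles_domesticus, Bacillus_sylvestris, Colobus_niger, Drosophila_niger, Glossina_domesticus, Gulo_robustus, Larix_maculatus, Passer_niger, Salmo_domesticus, Salmonella_major, Solenopsis_sapiens, Takifugu_niger, Triticum_giganteus

Tracing Salmonella_major: it sits inside (Salmonella_major,Alnus_bicolor).
Tracing Colobus_niger: it sits inside (Larix_maculatus,Colobus_niger).
The smallest clade enclosing both is ((((Glossina_domesticus,Drosophila_niger),(((Salmonella_major,Alnus_bicolor),Solenopsis_sapiens),Salmo_domesticus)),(Anopheles_bicolor,(((Passer_niger,Triticum_giganteus,Ateles_domesticus),Takifugu_niger),Gulo_robustus))),((Larix_maculatus,Colobus_niger),Bacillus_sylvestris)); the answer is its 15 terminal taxa in alphabetical order.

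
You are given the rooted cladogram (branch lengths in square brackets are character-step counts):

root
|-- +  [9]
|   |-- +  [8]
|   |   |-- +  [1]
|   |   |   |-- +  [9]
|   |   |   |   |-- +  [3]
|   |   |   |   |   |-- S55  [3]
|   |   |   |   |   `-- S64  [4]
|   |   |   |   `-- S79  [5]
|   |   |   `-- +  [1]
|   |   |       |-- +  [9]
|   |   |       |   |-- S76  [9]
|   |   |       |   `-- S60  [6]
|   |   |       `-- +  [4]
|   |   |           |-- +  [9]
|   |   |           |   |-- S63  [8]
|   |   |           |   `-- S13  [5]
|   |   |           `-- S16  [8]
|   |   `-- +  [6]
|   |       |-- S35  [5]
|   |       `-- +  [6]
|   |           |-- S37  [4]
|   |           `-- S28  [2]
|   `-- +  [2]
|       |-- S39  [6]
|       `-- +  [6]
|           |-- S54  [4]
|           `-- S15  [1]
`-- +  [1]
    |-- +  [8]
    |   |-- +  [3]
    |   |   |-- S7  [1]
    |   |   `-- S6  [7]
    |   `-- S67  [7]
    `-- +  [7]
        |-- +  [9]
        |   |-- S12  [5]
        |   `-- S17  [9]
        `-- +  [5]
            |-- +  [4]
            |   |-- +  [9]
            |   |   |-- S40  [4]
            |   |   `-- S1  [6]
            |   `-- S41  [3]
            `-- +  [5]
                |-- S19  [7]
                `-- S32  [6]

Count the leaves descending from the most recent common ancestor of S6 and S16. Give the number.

24

The MRCA of S6 and S16 is the root, so the clade is the entire tree.
That clade contains 24 terminal taxa: S1, S12, S13, S15, S16, S17, S19, S28, S32, S35, S37, S39, S40, S41, S54, S55, S6, S60, S63, S64, S67, S7, S76, S79.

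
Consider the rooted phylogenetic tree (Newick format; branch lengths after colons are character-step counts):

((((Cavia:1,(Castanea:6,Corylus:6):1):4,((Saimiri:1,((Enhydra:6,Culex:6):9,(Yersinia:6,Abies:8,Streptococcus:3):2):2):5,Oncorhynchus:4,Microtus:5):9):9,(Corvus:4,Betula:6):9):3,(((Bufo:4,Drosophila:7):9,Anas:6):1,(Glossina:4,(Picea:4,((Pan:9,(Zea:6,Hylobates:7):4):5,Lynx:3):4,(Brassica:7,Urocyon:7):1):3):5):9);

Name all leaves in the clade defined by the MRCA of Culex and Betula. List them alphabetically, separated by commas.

Tracing Culex: it sits inside (Enhydra,Culex).
Tracing Betula: it sits inside (Corvus,Betula).
The smallest clade enclosing both is (((Cavia,(Castanea,Corylus)),((Saimiri,((Enhydra,Culex),(Yersinia,Abies,Streptococcus))),Oncorhynchus,Microtus)),(Corvus,Betula)); the answer is its 13 terminal taxa in alphabetical order.

Abies, Betula, Castanea, Cavia, Corvus, Corylus, Culex, Enhydra, Microtus, Oncorhynchus, Saimiri, Streptococcus, Yersinia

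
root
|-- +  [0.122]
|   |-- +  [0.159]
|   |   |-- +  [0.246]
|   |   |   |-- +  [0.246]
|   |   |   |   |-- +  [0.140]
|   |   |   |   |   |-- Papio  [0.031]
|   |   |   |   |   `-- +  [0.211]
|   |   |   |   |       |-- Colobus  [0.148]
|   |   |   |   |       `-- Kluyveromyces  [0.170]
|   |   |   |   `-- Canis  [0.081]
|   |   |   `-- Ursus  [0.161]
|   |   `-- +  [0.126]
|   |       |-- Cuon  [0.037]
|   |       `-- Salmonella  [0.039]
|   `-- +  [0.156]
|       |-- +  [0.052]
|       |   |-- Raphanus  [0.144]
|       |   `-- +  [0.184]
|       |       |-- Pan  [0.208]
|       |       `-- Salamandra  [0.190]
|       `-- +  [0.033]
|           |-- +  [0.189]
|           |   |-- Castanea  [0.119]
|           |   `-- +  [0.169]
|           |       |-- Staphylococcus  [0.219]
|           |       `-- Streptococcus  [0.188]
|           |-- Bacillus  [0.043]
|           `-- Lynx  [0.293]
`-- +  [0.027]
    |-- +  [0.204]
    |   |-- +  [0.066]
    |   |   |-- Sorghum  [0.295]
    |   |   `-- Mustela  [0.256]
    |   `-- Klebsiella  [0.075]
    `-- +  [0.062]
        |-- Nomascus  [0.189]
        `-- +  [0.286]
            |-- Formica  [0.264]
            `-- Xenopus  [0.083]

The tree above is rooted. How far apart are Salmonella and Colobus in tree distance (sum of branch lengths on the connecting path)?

The path runs Salmonella → … → MRCA → … → Colobus; the MRCA is the node subtending ((((Papio,(Colobus,Kluyveromyces)),Canis),Ursus),(Cuon,Salmonella)).
Branch lengths along that path: 0.039 + 0.126 + 0.246 + 0.246 + 0.140 + 0.211 + 0.148 = 1.156.

1.156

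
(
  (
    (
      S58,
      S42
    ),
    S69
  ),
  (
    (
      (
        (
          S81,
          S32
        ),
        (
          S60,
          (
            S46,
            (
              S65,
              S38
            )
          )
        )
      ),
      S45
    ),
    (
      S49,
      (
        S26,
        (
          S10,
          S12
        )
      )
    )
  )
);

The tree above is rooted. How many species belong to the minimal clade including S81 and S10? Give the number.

11

The MRCA of S81 and S10 is the node subtending ((((S81,S32),(S60,(S46,(S65,S38)))),S45),(S49,(S26,(S10,S12)))).
That clade contains 11 terminal taxa: S10, S12, S26, S32, S38, S45, S46, S49, S60, S65, S81.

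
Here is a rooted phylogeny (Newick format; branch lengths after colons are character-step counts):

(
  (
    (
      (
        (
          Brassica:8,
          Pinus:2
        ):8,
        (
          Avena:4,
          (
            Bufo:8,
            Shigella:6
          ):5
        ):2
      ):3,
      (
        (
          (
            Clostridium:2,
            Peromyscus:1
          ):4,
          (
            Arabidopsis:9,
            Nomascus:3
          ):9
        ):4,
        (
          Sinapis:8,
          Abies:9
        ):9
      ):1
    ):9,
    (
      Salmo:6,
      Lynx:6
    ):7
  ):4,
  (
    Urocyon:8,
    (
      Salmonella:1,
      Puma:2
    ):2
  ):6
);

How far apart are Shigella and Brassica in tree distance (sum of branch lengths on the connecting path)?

The path runs Shigella → … → MRCA → … → Brassica; the MRCA is the node subtending ((Brassica,Pinus),(Avena,(Bufo,Shigella))).
Branch lengths along that path: 6 + 5 + 2 + 8 + 8 = 29.

29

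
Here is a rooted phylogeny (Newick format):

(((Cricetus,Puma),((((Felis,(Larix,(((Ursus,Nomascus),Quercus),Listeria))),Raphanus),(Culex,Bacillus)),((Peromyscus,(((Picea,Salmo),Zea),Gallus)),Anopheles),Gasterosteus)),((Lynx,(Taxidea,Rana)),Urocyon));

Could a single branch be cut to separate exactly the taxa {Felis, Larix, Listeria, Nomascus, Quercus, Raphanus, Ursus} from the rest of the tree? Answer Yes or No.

Yes

The most recent common ancestor of these taxa subtends ((Felis,(Larix,(((Ursus,Nomascus),Quercus),Listeria))),Raphanus).
That clade has exactly 7 tips — every listed taxon and nothing else — so the group is monophyletic.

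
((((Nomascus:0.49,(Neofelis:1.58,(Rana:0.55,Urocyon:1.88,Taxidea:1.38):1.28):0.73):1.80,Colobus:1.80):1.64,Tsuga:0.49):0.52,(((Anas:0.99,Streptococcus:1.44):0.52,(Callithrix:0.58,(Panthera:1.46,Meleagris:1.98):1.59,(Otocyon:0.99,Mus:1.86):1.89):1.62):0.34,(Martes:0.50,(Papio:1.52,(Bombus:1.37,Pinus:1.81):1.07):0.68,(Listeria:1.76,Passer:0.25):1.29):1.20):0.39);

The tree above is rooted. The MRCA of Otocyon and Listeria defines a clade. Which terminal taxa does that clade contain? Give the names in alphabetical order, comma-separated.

Tracing Otocyon: it sits inside (Otocyon,Mus).
Tracing Listeria: it sits inside (Listeria,Passer).
The smallest clade enclosing both is (((Anas,Streptococcus),(Callithrix,(Panthera,Meleagris),(Otocyon,Mus))),(Martes,(Papio,(Bombus,Pinus)),(Listeria,Passer))); the answer is its 13 terminal taxa in alphabetical order.

Anas, Bombus, Callithrix, Listeria, Martes, Meleagris, Mus, Otocyon, Panthera, Papio, Passer, Pinus, Streptococcus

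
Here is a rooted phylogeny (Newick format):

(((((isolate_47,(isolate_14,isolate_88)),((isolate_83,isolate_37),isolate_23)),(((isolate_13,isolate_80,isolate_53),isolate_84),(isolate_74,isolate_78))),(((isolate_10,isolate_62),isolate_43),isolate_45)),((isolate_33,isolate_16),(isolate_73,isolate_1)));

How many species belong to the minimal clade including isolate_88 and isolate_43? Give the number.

The MRCA of isolate_88 and isolate_43 is the node subtending ((((isolate_47,(isolate_14,isolate_88)),((isolate_83,isolate_37),isolate_23)),(((isolate_13,isolate_80,isolate_53),isolate_84),(isolate_74,isolate_78))),(((isolate_10,isolate_62),isolate_43),isolate_45)).
That clade contains 16 terminal taxa: isolate_10, isolate_13, isolate_14, isolate_23, isolate_37, isolate_43, isolate_45, isolate_47, isolate_53, isolate_62, isolate_74, isolate_78, isolate_80, isolate_83, isolate_84, isolate_88.

16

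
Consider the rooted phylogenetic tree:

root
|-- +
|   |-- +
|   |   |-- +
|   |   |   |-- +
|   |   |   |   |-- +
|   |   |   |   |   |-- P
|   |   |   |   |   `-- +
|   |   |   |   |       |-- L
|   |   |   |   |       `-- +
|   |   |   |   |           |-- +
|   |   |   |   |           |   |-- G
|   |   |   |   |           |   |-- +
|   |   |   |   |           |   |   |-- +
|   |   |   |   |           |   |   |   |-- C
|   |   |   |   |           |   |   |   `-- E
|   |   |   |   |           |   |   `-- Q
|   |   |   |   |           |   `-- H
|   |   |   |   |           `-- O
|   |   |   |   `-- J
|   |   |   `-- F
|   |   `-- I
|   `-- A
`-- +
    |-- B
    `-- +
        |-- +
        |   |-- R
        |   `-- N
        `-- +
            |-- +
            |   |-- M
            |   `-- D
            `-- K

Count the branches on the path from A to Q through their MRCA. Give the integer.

10

The MRCA of A and Q is the node subtending (((((P,(L,((G,((C,E),Q),H),O))),J),F),I),A).
From A up to that node: 1 branch. From Q up to the same node: 9 branches. Total: 1 + 9 = 10.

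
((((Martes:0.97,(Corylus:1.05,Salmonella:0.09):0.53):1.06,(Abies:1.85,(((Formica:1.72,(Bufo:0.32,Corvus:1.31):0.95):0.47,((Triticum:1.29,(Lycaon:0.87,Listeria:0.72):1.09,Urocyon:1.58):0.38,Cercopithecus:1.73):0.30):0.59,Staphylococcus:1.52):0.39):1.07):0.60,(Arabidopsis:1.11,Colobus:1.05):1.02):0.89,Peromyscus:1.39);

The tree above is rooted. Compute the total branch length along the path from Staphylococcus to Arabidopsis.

The path runs Staphylococcus → … → MRCA → … → Arabidopsis; the MRCA is the node subtending (((Martes,(Corylus,Salmonella)),(Abies,(((Formica,(Bufo,Corvus)),((Triticum,(Lycaon,Listeria),Urocyon),Cercopithecus)),Staphylococcus))),(Arabidopsis,Colobus)).
Branch lengths along that path: 1.52 + 0.39 + 1.07 + 0.60 + 1.02 + 1.11 = 5.71.

5.71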